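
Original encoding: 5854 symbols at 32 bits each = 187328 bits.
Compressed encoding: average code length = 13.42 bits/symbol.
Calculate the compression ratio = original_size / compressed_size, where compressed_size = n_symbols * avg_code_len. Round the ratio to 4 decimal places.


original_size = n_symbols * orig_bits = 5854 * 32 = 187328 bits
compressed_size = n_symbols * avg_code_len = 5854 * 13.42 = 78560.68 bits
ratio = original_size / compressed_size = 187328 / 78560.68 = 2.3845

Compression ratio = 2.3845


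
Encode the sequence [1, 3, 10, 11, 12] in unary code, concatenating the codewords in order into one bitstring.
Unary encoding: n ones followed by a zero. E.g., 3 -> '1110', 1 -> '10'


Encode each number as n ones followed by a terminating 0:
  1 -> 10 (2 bits)
  3 -> 1110 (4 bits)
  10 -> 11111111110 (11 bits)
  11 -> 111111111110 (12 bits)
  12 -> 1111111111110 (13 bits)
Total length = 2 + 4 + 11 + 12 + 13 = 42 bits.

Unary([1, 3, 10, 11, 12]) = 101110111111111101111111111101111111111110 (42 bits)


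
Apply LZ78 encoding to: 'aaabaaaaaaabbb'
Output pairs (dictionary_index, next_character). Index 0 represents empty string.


LZ78 encoding steps:
Dictionary: {0: ''}
Step 1: w='' (idx 0), next='a' -> output (0, 'a'), add 'a' as idx 1
Step 2: w='a' (idx 1), next='a' -> output (1, 'a'), add 'aa' as idx 2
Step 3: w='' (idx 0), next='b' -> output (0, 'b'), add 'b' as idx 3
Step 4: w='aa' (idx 2), next='a' -> output (2, 'a'), add 'aaa' as idx 4
Step 5: w='aaa' (idx 4), next='a' -> output (4, 'a'), add 'aaaa' as idx 5
Step 6: w='b' (idx 3), next='b' -> output (3, 'b'), add 'bb' as idx 6
Step 7: w='b' (idx 3), end of input -> output (3, '')


Encoded: [(0, 'a'), (1, 'a'), (0, 'b'), (2, 'a'), (4, 'a'), (3, 'b'), (3, '')]


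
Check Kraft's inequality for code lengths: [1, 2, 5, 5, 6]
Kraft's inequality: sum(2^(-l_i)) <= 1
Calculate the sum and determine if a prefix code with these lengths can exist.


Sum = 2^(-1) + 2^(-2) + 2^(-5) + 2^(-5) + 2^(-6)
    = 0.5 + 0.25 + 0.03125 + 0.03125 + 0.015625
    = 53/64 = 0.828125
Since 0.828125 <= 1, Kraft's inequality IS satisfied.
A prefix code with these lengths CAN exist.

Kraft sum = 0.828125. Satisfied.


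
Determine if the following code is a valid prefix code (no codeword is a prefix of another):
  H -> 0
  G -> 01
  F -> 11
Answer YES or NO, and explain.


Checking each pair (does one codeword prefix another?):
  H='0' vs G='01': prefix -- VIOLATION

NO -- this is NOT a valid prefix code. H (0) is a prefix of G (01).


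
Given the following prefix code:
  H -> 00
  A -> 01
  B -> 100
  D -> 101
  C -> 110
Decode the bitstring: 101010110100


Decoding step by step:
Bits 101 -> D
Bits 01 -> A
Bits 01 -> A
Bits 101 -> D
Bits 00 -> H


Decoded message: DAADH


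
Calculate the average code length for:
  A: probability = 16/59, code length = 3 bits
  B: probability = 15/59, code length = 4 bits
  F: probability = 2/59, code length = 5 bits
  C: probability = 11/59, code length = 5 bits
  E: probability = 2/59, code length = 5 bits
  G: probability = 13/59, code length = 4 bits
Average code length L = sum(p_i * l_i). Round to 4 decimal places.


Weighted contributions p_i * l_i:
  A: (16/59) * 3 = 48/59
  B: (15/59) * 4 = 60/59
  F: (2/59) * 5 = 10/59
  C: (11/59) * 5 = 55/59
  E: (2/59) * 5 = 10/59
  G: (13/59) * 4 = 52/59
Sum = (48 + 60 + 10 + 55 + 10 + 52)/59 = 235/59

L = 235/59 = 3.9831 bits/symbol


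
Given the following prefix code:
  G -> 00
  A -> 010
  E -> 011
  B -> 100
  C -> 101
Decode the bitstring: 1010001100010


Decoding step by step:
Bits 101 -> C
Bits 00 -> G
Bits 011 -> E
Bits 00 -> G
Bits 010 -> A


Decoded message: CGEGA


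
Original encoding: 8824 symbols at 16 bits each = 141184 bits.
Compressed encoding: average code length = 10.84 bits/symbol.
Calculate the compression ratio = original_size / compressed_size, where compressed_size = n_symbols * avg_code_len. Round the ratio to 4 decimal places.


original_size = n_symbols * orig_bits = 8824 * 16 = 141184 bits
compressed_size = n_symbols * avg_code_len = 8824 * 10.84 = 95652.16 bits
ratio = original_size / compressed_size = 141184 / 95652.16 = 1.476

Compression ratio = 1.476


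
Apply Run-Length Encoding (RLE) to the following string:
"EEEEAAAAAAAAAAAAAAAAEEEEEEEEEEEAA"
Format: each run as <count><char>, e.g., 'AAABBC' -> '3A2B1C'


Scanning runs left to right:
  i=0: run of 'E' x 4 -> '4E'
  i=4: run of 'A' x 16 -> '16A'
  i=20: run of 'E' x 11 -> '11E'
  i=31: run of 'A' x 2 -> '2A'

RLE = 4E16A11E2A


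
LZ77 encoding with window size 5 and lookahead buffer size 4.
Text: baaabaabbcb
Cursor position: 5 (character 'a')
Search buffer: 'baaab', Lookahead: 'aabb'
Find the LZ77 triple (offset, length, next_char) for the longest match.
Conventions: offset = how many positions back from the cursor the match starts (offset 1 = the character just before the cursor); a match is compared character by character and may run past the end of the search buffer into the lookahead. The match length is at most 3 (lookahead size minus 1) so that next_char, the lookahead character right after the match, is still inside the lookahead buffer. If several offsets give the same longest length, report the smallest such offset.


Try each offset into the search buffer:
  offset=1 (pos 4, char 'b'): match length 0
  offset=2 (pos 3, char 'a'): match length 1
  offset=3 (pos 2, char 'a'): match length 3
  offset=4 (pos 1, char 'a'): match length 2
  offset=5 (pos 0, char 'b'): match length 0
Longest match has length 3 at offset 3.
next_char = character at position 5 + 3 = 8 -> 'b'

Best match: offset=3, length=3 (matching 'aab' starting at position 2)
LZ77 triple: (3, 3, 'b')


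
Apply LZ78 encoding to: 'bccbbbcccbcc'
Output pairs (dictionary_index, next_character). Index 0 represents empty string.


LZ78 encoding steps:
Dictionary: {0: ''}
Step 1: w='' (idx 0), next='b' -> output (0, 'b'), add 'b' as idx 1
Step 2: w='' (idx 0), next='c' -> output (0, 'c'), add 'c' as idx 2
Step 3: w='c' (idx 2), next='b' -> output (2, 'b'), add 'cb' as idx 3
Step 4: w='b' (idx 1), next='b' -> output (1, 'b'), add 'bb' as idx 4
Step 5: w='c' (idx 2), next='c' -> output (2, 'c'), add 'cc' as idx 5
Step 6: w='cb' (idx 3), next='c' -> output (3, 'c'), add 'cbc' as idx 6
Step 7: w='c' (idx 2), end of input -> output (2, '')


Encoded: [(0, 'b'), (0, 'c'), (2, 'b'), (1, 'b'), (2, 'c'), (3, 'c'), (2, '')]


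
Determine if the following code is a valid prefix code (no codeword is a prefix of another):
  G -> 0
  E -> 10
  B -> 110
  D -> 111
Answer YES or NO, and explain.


Checking each pair (does one codeword prefix another?):
  G='0' vs E='10': no prefix
  G='0' vs B='110': no prefix
  G='0' vs D='111': no prefix
  E='10' vs G='0': no prefix
  E='10' vs B='110': no prefix
  E='10' vs D='111': no prefix
  B='110' vs G='0': no prefix
  B='110' vs E='10': no prefix
  B='110' vs D='111': no prefix
  D='111' vs G='0': no prefix
  D='111' vs E='10': no prefix
  D='111' vs B='110': no prefix
No violation found over all pairs.

YES -- this is a valid prefix code. No codeword is a prefix of any other codeword.


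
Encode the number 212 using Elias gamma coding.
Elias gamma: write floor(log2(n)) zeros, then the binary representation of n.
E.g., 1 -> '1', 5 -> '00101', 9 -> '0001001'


num_bits = floor(log2(212)) + 1 = 8
leading_zeros = num_bits - 1 = 7
binary(212) = 11010100

Elias gamma(212) = '0000000' + '11010100' = 000000011010100 (15 bits)


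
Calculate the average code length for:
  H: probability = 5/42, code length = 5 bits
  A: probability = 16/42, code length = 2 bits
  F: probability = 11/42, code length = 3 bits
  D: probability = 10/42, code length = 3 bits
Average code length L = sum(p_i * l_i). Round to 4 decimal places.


Weighted contributions p_i * l_i:
  H: (5/42) * 5 = 25/42
  A: (16/42) * 2 = 32/42
  F: (11/42) * 3 = 33/42
  D: (10/42) * 3 = 30/42
Sum = (25 + 32 + 33 + 30)/42 = 120/42

L = 120/42 = 2.8571 bits/symbol


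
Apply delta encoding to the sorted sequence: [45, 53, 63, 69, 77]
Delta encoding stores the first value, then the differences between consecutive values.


First value: 45
Deltas:
  53 - 45 = 8
  63 - 53 = 10
  69 - 63 = 6
  77 - 69 = 8


Delta encoded: [45, 8, 10, 6, 8]


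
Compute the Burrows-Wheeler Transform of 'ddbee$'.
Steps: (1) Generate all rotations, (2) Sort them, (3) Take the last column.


Rotations (sorted):
  0: $ddbee -> last char: e
  1: bee$dd -> last char: d
  2: dbee$d -> last char: d
  3: ddbee$ -> last char: $
  4: e$ddbe -> last char: e
  5: ee$ddb -> last char: b


BWT = edd$eb


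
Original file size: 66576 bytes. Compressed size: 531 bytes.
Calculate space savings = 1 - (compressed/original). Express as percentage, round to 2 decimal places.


ratio = compressed/original = 531/66576 = 0.007976
savings = 1 - ratio = 1 - 0.007976 = 0.992024
as a percentage: 0.992024 * 100 = 99.2%

Space savings = 1 - 531/66576 = 99.2%


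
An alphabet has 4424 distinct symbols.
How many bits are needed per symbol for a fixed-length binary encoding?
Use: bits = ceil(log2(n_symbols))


log2(4424) = 12.1111
Bracket: 2^12 = 4096 < 4424 <= 2^13 = 8192
So ceil(log2(4424)) = 13

bits = ceil(log2(4424)) = ceil(12.1111) = 13 bits


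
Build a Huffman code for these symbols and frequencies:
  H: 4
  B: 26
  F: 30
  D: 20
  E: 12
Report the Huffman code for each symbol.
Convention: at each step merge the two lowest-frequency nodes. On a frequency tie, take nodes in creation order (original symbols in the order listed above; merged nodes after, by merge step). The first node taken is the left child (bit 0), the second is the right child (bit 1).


Huffman tree construction:
Step 1: Merge H(4) + E(12) = 16
Step 2: Merge (H+E)(16) + D(20) = 36
Step 3: Merge B(26) + F(30) = 56
Step 4: Merge ((H+E)+D)(36) + (B+F)(56) = 92
Read each symbol's code off the tree from the root (left child = 0, right child = 1).

Codes:
  H: 000 (length 3)
  B: 10 (length 2)
  F: 11 (length 2)
  D: 01 (length 2)
  E: 001 (length 3)
Average code length: 200/92 = 2.1739 bits/symbol


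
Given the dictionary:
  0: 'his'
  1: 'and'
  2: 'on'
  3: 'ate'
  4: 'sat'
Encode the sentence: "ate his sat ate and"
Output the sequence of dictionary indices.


Look up each word in the dictionary:
  'ate' -> 3
  'his' -> 0
  'sat' -> 4
  'ate' -> 3
  'and' -> 1

Encoded: [3, 0, 4, 3, 1]


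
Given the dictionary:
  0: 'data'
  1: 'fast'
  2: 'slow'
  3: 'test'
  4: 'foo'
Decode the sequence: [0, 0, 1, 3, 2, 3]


Look up each index in the dictionary:
  0 -> 'data'
  0 -> 'data'
  1 -> 'fast'
  3 -> 'test'
  2 -> 'slow'
  3 -> 'test'

Decoded: "data data fast test slow test"


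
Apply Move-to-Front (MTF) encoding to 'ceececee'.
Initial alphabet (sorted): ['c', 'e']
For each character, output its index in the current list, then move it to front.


MTF encoding:
'c': index 0 in ['c', 'e'] -> ['c', 'e']
'e': index 1 in ['c', 'e'] -> ['e', 'c']
'e': index 0 in ['e', 'c'] -> ['e', 'c']
'c': index 1 in ['e', 'c'] -> ['c', 'e']
'e': index 1 in ['c', 'e'] -> ['e', 'c']
'c': index 1 in ['e', 'c'] -> ['c', 'e']
'e': index 1 in ['c', 'e'] -> ['e', 'c']
'e': index 0 in ['e', 'c'] -> ['e', 'c']


Output: [0, 1, 0, 1, 1, 1, 1, 0]


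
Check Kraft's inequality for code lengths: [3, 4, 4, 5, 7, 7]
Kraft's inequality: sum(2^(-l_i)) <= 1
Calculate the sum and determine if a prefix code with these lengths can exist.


Sum = 2^(-3) + 2^(-4) + 2^(-4) + 2^(-5) + 2^(-7) + 2^(-7)
    = 0.125 + 0.0625 + 0.0625 + 0.03125 + 0.0078125 + 0.0078125
    = 38/128 = 0.296875
Since 0.296875 <= 1, Kraft's inequality IS satisfied.
A prefix code with these lengths CAN exist.

Kraft sum = 0.296875. Satisfied.


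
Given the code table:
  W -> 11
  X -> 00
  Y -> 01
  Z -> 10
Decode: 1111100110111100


Decoding:
11 -> W
11 -> W
10 -> Z
01 -> Y
10 -> Z
11 -> W
11 -> W
00 -> X


Result: WWZYZWWX


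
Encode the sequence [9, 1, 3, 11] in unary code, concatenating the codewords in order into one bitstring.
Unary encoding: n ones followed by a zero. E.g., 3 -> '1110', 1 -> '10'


Encode each number as n ones followed by a terminating 0:
  9 -> 1111111110 (10 bits)
  1 -> 10 (2 bits)
  3 -> 1110 (4 bits)
  11 -> 111111111110 (12 bits)
Total length = 10 + 2 + 4 + 12 = 28 bits.

Unary([9, 1, 3, 11]) = 1111111110101110111111111110 (28 bits)


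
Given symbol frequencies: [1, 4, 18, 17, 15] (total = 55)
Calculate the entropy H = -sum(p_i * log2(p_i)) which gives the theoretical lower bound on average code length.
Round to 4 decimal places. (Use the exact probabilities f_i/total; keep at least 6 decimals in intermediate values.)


Per-symbol terms -p_i * log2(p_i) with p_i = f_i/55:
  p = 1/55 = 0.018182: log2(p) = -5.781360, -p*log2(p) = 0.105116
  p = 4/55 = 0.072727: log2(p) = -3.781360, -p*log2(p) = 0.275008
  p = 18/55 = 0.327273: log2(p) = -1.611435, -p*log2(p) = 0.527379
  p = 17/55 = 0.309091: log2(p) = -1.693897, -p*log2(p) = 0.523568
  p = 15/55 = 0.272727: log2(p) = -1.874469, -p*log2(p) = 0.511219
H = 0.105116 + 0.275008 + 0.527379 + 0.523568 + 0.511219 = 1.942290

H = 1.9423 bits/symbol


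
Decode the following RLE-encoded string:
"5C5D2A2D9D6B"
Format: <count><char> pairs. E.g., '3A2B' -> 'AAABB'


Expanding each <count><char> pair:
  5C -> 'CCCCC'
  5D -> 'DDDDD'
  2A -> 'AA'
  2D -> 'DD'
  9D -> 'DDDDDDDDD'
  6B -> 'BBBBBB'

Decoded = CCCCCDDDDDAADDDDDDDDDDDBBBBBB


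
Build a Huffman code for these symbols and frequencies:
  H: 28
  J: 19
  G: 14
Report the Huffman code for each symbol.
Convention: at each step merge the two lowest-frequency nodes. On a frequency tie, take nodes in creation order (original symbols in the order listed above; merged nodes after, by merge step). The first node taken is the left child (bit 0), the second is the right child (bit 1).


Huffman tree construction:
Step 1: Merge G(14) + J(19) = 33
Step 2: Merge H(28) + (G+J)(33) = 61
Read each symbol's code off the tree from the root (left child = 0, right child = 1).

Codes:
  H: 0 (length 1)
  J: 11 (length 2)
  G: 10 (length 2)
Average code length: 94/61 = 1.5410 bits/symbol


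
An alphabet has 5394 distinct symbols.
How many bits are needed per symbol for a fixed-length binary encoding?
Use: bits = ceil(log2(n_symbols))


log2(5394) = 12.3971
Bracket: 2^12 = 4096 < 5394 <= 2^13 = 8192
So ceil(log2(5394)) = 13

bits = ceil(log2(5394)) = ceil(12.3971) = 13 bits


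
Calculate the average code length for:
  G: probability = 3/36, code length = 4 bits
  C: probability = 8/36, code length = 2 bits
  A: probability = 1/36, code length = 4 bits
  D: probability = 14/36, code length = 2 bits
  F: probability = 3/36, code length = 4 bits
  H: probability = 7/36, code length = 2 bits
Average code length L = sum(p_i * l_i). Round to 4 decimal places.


Weighted contributions p_i * l_i:
  G: (3/36) * 4 = 12/36
  C: (8/36) * 2 = 16/36
  A: (1/36) * 4 = 4/36
  D: (14/36) * 2 = 28/36
  F: (3/36) * 4 = 12/36
  H: (7/36) * 2 = 14/36
Sum = (12 + 16 + 4 + 28 + 12 + 14)/36 = 86/36

L = 86/36 = 2.3889 bits/symbol


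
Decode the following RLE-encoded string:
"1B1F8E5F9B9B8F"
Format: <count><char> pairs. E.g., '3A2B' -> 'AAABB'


Expanding each <count><char> pair:
  1B -> 'B'
  1F -> 'F'
  8E -> 'EEEEEEEE'
  5F -> 'FFFFF'
  9B -> 'BBBBBBBBB'
  9B -> 'BBBBBBBBB'
  8F -> 'FFFFFFFF'

Decoded = BFEEEEEEEEFFFFFBBBBBBBBBBBBBBBBBBFFFFFFFF


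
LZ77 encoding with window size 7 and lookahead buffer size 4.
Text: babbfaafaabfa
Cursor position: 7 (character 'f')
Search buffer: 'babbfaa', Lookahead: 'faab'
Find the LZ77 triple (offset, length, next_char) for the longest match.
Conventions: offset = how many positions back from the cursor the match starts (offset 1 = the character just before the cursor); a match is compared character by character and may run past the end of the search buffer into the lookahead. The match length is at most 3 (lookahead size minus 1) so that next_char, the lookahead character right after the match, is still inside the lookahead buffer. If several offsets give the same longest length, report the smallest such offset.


Try each offset into the search buffer:
  offset=1 (pos 6, char 'a'): match length 0
  offset=2 (pos 5, char 'a'): match length 0
  offset=3 (pos 4, char 'f'): match length 3
  offset=4 (pos 3, char 'b'): match length 0
  offset=5 (pos 2, char 'b'): match length 0
  offset=6 (pos 1, char 'a'): match length 0
  offset=7 (pos 0, char 'b'): match length 0
Longest match has length 3 at offset 3.
next_char = character at position 7 + 3 = 10 -> 'b'

Best match: offset=3, length=3 (matching 'faa' starting at position 4)
LZ77 triple: (3, 3, 'b')


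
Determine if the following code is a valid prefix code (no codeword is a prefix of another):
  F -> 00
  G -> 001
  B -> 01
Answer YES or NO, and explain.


Checking each pair (does one codeword prefix another?):
  F='00' vs G='001': prefix -- VIOLATION

NO -- this is NOT a valid prefix code. F (00) is a prefix of G (001).


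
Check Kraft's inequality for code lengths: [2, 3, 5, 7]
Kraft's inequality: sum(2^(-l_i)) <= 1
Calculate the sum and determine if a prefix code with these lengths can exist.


Sum = 2^(-2) + 2^(-3) + 2^(-5) + 2^(-7)
    = 0.25 + 0.125 + 0.03125 + 0.0078125
    = 53/128 = 0.4140625
Since 0.4140625 <= 1, Kraft's inequality IS satisfied.
A prefix code with these lengths CAN exist.

Kraft sum = 0.4140625. Satisfied.


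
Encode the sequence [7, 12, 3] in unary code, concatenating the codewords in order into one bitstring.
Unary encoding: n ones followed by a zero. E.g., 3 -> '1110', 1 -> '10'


Encode each number as n ones followed by a terminating 0:
  7 -> 11111110 (8 bits)
  12 -> 1111111111110 (13 bits)
  3 -> 1110 (4 bits)
Total length = 8 + 13 + 4 = 25 bits.

Unary([7, 12, 3]) = 1111111011111111111101110 (25 bits)


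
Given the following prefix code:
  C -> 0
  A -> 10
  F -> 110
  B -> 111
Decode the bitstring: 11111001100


Decoding step by step:
Bits 111 -> B
Bits 110 -> F
Bits 0 -> C
Bits 110 -> F
Bits 0 -> C


Decoded message: BFCFC


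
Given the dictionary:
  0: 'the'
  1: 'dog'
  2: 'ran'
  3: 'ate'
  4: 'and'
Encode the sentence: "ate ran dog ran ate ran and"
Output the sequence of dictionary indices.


Look up each word in the dictionary:
  'ate' -> 3
  'ran' -> 2
  'dog' -> 1
  'ran' -> 2
  'ate' -> 3
  'ran' -> 2
  'and' -> 4

Encoded: [3, 2, 1, 2, 3, 2, 4]


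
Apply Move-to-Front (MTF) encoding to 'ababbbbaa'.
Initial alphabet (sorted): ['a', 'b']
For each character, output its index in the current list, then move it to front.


MTF encoding:
'a': index 0 in ['a', 'b'] -> ['a', 'b']
'b': index 1 in ['a', 'b'] -> ['b', 'a']
'a': index 1 in ['b', 'a'] -> ['a', 'b']
'b': index 1 in ['a', 'b'] -> ['b', 'a']
'b': index 0 in ['b', 'a'] -> ['b', 'a']
'b': index 0 in ['b', 'a'] -> ['b', 'a']
'b': index 0 in ['b', 'a'] -> ['b', 'a']
'a': index 1 in ['b', 'a'] -> ['a', 'b']
'a': index 0 in ['a', 'b'] -> ['a', 'b']


Output: [0, 1, 1, 1, 0, 0, 0, 1, 0]


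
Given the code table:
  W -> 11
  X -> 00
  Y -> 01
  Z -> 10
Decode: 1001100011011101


Decoding:
10 -> Z
01 -> Y
10 -> Z
00 -> X
11 -> W
01 -> Y
11 -> W
01 -> Y


Result: ZYZXWYWY


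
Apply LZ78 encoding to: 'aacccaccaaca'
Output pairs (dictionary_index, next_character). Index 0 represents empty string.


LZ78 encoding steps:
Dictionary: {0: ''}
Step 1: w='' (idx 0), next='a' -> output (0, 'a'), add 'a' as idx 1
Step 2: w='a' (idx 1), next='c' -> output (1, 'c'), add 'ac' as idx 2
Step 3: w='' (idx 0), next='c' -> output (0, 'c'), add 'c' as idx 3
Step 4: w='c' (idx 3), next='a' -> output (3, 'a'), add 'ca' as idx 4
Step 5: w='c' (idx 3), next='c' -> output (3, 'c'), add 'cc' as idx 5
Step 6: w='a' (idx 1), next='a' -> output (1, 'a'), add 'aa' as idx 6
Step 7: w='ca' (idx 4), end of input -> output (4, '')


Encoded: [(0, 'a'), (1, 'c'), (0, 'c'), (3, 'a'), (3, 'c'), (1, 'a'), (4, '')]


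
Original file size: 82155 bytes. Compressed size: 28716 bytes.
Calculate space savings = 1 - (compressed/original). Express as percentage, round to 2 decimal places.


ratio = compressed/original = 28716/82155 = 0.349534
savings = 1 - ratio = 1 - 0.349534 = 0.650466
as a percentage: 0.650466 * 100 = 65.05%

Space savings = 1 - 28716/82155 = 65.05%


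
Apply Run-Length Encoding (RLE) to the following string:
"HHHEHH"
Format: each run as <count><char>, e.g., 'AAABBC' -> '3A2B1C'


Scanning runs left to right:
  i=0: run of 'H' x 3 -> '3H'
  i=3: run of 'E' x 1 -> '1E'
  i=4: run of 'H' x 2 -> '2H'

RLE = 3H1E2H


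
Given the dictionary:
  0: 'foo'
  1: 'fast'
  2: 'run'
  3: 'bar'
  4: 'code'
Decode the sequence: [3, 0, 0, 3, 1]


Look up each index in the dictionary:
  3 -> 'bar'
  0 -> 'foo'
  0 -> 'foo'
  3 -> 'bar'
  1 -> 'fast'

Decoded: "bar foo foo bar fast"


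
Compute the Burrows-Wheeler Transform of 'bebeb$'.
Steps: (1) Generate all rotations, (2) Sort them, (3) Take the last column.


Rotations (sorted):
  0: $bebeb -> last char: b
  1: b$bebe -> last char: e
  2: beb$be -> last char: e
  3: bebeb$ -> last char: $
  4: eb$beb -> last char: b
  5: ebeb$b -> last char: b


BWT = bee$bb


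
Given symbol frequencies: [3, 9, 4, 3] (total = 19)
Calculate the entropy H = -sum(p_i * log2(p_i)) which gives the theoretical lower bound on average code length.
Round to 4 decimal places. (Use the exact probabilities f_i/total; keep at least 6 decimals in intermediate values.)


Per-symbol terms -p_i * log2(p_i) with p_i = f_i/19:
  p = 3/19 = 0.157895: log2(p) = -2.662965, -p*log2(p) = 0.420468
  p = 9/19 = 0.473684: log2(p) = -1.078003, -p*log2(p) = 0.510633
  p = 4/19 = 0.210526: log2(p) = -2.247928, -p*log2(p) = 0.473248
  p = 3/19 = 0.157895: log2(p) = -2.662965, -p*log2(p) = 0.420468
H = 0.420468 + 0.510633 + 0.473248 + 0.420468 = 1.824817

H = 1.8248 bits/symbol


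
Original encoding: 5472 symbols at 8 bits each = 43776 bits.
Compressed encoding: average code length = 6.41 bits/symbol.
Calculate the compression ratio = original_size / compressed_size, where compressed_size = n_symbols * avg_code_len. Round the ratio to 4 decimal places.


original_size = n_symbols * orig_bits = 5472 * 8 = 43776 bits
compressed_size = n_symbols * avg_code_len = 5472 * 6.41 = 35075.52 bits
ratio = original_size / compressed_size = 43776 / 35075.52 = 1.248

Compression ratio = 1.248


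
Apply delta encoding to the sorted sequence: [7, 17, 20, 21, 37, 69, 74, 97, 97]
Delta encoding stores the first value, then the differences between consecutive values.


First value: 7
Deltas:
  17 - 7 = 10
  20 - 17 = 3
  21 - 20 = 1
  37 - 21 = 16
  69 - 37 = 32
  74 - 69 = 5
  97 - 74 = 23
  97 - 97 = 0


Delta encoded: [7, 10, 3, 1, 16, 32, 5, 23, 0]


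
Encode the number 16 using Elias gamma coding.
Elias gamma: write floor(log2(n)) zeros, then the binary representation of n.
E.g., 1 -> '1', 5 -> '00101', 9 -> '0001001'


num_bits = floor(log2(16)) + 1 = 5
leading_zeros = num_bits - 1 = 4
binary(16) = 10000

Elias gamma(16) = '0000' + '10000' = 000010000 (9 bits)


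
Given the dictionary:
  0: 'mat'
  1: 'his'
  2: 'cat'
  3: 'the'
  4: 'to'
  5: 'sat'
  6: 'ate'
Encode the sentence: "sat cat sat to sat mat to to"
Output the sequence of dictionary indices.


Look up each word in the dictionary:
  'sat' -> 5
  'cat' -> 2
  'sat' -> 5
  'to' -> 4
  'sat' -> 5
  'mat' -> 0
  'to' -> 4
  'to' -> 4

Encoded: [5, 2, 5, 4, 5, 0, 4, 4]


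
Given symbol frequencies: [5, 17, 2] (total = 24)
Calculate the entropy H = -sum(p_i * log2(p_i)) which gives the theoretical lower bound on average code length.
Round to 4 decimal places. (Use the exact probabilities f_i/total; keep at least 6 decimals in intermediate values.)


Per-symbol terms -p_i * log2(p_i) with p_i = f_i/24:
  p = 5/24 = 0.208333: log2(p) = -2.263034, -p*log2(p) = 0.471466
  p = 17/24 = 0.708333: log2(p) = -0.497500, -p*log2(p) = 0.352396
  p = 2/24 = 0.083333: log2(p) = -3.584963, -p*log2(p) = 0.298747
H = 0.471466 + 0.352396 + 0.298747 = 1.122609

H = 1.1226 bits/symbol


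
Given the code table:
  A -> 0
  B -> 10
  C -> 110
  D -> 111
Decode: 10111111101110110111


Decoding:
10 -> B
111 -> D
111 -> D
10 -> B
111 -> D
0 -> A
110 -> C
111 -> D


Result: BDDBDACD


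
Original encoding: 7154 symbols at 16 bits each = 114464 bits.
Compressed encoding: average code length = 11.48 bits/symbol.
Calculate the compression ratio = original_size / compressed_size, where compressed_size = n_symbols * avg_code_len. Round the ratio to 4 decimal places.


original_size = n_symbols * orig_bits = 7154 * 16 = 114464 bits
compressed_size = n_symbols * avg_code_len = 7154 * 11.48 = 82127.92 bits
ratio = original_size / compressed_size = 114464 / 82127.92 = 1.3937

Compression ratio = 1.3937


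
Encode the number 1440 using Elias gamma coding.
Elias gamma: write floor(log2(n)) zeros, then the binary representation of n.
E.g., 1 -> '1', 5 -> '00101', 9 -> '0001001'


num_bits = floor(log2(1440)) + 1 = 11
leading_zeros = num_bits - 1 = 10
binary(1440) = 10110100000

Elias gamma(1440) = '0000000000' + '10110100000' = 000000000010110100000 (21 bits)


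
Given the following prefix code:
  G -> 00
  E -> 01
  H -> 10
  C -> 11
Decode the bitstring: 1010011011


Decoding step by step:
Bits 10 -> H
Bits 10 -> H
Bits 01 -> E
Bits 10 -> H
Bits 11 -> C


Decoded message: HHEHC


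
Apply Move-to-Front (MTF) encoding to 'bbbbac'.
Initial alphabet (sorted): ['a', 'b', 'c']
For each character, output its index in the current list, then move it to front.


MTF encoding:
'b': index 1 in ['a', 'b', 'c'] -> ['b', 'a', 'c']
'b': index 0 in ['b', 'a', 'c'] -> ['b', 'a', 'c']
'b': index 0 in ['b', 'a', 'c'] -> ['b', 'a', 'c']
'b': index 0 in ['b', 'a', 'c'] -> ['b', 'a', 'c']
'a': index 1 in ['b', 'a', 'c'] -> ['a', 'b', 'c']
'c': index 2 in ['a', 'b', 'c'] -> ['c', 'a', 'b']


Output: [1, 0, 0, 0, 1, 2]


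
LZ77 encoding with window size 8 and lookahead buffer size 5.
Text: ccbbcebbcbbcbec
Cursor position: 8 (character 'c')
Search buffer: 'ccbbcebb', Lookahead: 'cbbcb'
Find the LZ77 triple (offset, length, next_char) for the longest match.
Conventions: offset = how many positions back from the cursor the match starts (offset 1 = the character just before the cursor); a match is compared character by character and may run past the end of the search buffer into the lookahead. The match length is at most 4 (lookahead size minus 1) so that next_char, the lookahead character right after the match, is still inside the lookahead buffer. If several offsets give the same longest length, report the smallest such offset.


Try each offset into the search buffer:
  offset=1 (pos 7, char 'b'): match length 0
  offset=2 (pos 6, char 'b'): match length 0
  offset=3 (pos 5, char 'e'): match length 0
  offset=4 (pos 4, char 'c'): match length 1
  offset=5 (pos 3, char 'b'): match length 0
  offset=6 (pos 2, char 'b'): match length 0
  offset=7 (pos 1, char 'c'): match length 4
  offset=8 (pos 0, char 'c'): match length 1
Longest match has length 4 at offset 7.
next_char = character at position 8 + 4 = 12 -> 'b'

Best match: offset=7, length=4 (matching 'cbbc' starting at position 1)
LZ77 triple: (7, 4, 'b')


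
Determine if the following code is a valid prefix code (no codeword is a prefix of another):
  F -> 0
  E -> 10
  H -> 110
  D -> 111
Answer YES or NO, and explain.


Checking each pair (does one codeword prefix another?):
  F='0' vs E='10': no prefix
  F='0' vs H='110': no prefix
  F='0' vs D='111': no prefix
  E='10' vs F='0': no prefix
  E='10' vs H='110': no prefix
  E='10' vs D='111': no prefix
  H='110' vs F='0': no prefix
  H='110' vs E='10': no prefix
  H='110' vs D='111': no prefix
  D='111' vs F='0': no prefix
  D='111' vs E='10': no prefix
  D='111' vs H='110': no prefix
No violation found over all pairs.

YES -- this is a valid prefix code. No codeword is a prefix of any other codeword.


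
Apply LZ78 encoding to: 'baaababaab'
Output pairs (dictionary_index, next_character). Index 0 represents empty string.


LZ78 encoding steps:
Dictionary: {0: ''}
Step 1: w='' (idx 0), next='b' -> output (0, 'b'), add 'b' as idx 1
Step 2: w='' (idx 0), next='a' -> output (0, 'a'), add 'a' as idx 2
Step 3: w='a' (idx 2), next='a' -> output (2, 'a'), add 'aa' as idx 3
Step 4: w='b' (idx 1), next='a' -> output (1, 'a'), add 'ba' as idx 4
Step 5: w='ba' (idx 4), next='a' -> output (4, 'a'), add 'baa' as idx 5
Step 6: w='b' (idx 1), end of input -> output (1, '')


Encoded: [(0, 'b'), (0, 'a'), (2, 'a'), (1, 'a'), (4, 'a'), (1, '')]


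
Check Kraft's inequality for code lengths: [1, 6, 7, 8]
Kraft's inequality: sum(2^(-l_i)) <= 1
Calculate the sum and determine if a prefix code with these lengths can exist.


Sum = 2^(-1) + 2^(-6) + 2^(-7) + 2^(-8)
    = 0.5 + 0.015625 + 0.0078125 + 0.00390625
    = 135/256 = 0.52734375
Since 0.52734375 <= 1, Kraft's inequality IS satisfied.
A prefix code with these lengths CAN exist.

Kraft sum = 0.52734375. Satisfied.


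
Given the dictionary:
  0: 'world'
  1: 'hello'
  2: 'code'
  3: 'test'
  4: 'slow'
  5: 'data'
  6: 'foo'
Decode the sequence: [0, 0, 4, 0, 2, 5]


Look up each index in the dictionary:
  0 -> 'world'
  0 -> 'world'
  4 -> 'slow'
  0 -> 'world'
  2 -> 'code'
  5 -> 'data'

Decoded: "world world slow world code data"


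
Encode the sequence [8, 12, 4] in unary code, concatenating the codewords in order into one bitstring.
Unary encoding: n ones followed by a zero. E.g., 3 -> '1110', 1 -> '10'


Encode each number as n ones followed by a terminating 0:
  8 -> 111111110 (9 bits)
  12 -> 1111111111110 (13 bits)
  4 -> 11110 (5 bits)
Total length = 9 + 13 + 5 = 27 bits.

Unary([8, 12, 4]) = 111111110111111111111011110 (27 bits)


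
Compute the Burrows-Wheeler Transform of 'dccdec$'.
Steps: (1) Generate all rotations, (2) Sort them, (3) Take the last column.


Rotations (sorted):
  0: $dccdec -> last char: c
  1: c$dccde -> last char: e
  2: ccdec$d -> last char: d
  3: cdec$dc -> last char: c
  4: dccdec$ -> last char: $
  5: dec$dcc -> last char: c
  6: ec$dccd -> last char: d


BWT = cedc$cd


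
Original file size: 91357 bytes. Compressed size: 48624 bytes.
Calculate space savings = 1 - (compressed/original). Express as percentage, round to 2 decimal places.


ratio = compressed/original = 48624/91357 = 0.532242
savings = 1 - ratio = 1 - 0.532242 = 0.467758
as a percentage: 0.467758 * 100 = 46.78%

Space savings = 1 - 48624/91357 = 46.78%


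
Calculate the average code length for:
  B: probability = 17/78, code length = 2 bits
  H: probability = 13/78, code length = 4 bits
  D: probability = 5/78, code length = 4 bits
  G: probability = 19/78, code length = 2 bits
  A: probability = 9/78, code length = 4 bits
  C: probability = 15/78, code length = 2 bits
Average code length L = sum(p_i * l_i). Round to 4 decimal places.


Weighted contributions p_i * l_i:
  B: (17/78) * 2 = 34/78
  H: (13/78) * 4 = 52/78
  D: (5/78) * 4 = 20/78
  G: (19/78) * 2 = 38/78
  A: (9/78) * 4 = 36/78
  C: (15/78) * 2 = 30/78
Sum = (34 + 52 + 20 + 38 + 36 + 30)/78 = 210/78

L = 210/78 = 2.6923 bits/symbol


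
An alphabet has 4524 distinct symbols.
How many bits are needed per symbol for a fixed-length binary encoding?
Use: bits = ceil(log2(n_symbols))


log2(4524) = 12.1434
Bracket: 2^12 = 4096 < 4524 <= 2^13 = 8192
So ceil(log2(4524)) = 13

bits = ceil(log2(4524)) = ceil(12.1434) = 13 bits


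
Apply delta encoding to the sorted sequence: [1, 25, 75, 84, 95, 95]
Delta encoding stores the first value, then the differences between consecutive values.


First value: 1
Deltas:
  25 - 1 = 24
  75 - 25 = 50
  84 - 75 = 9
  95 - 84 = 11
  95 - 95 = 0


Delta encoded: [1, 24, 50, 9, 11, 0]


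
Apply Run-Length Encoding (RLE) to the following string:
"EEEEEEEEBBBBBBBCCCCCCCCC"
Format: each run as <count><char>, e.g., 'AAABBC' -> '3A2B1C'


Scanning runs left to right:
  i=0: run of 'E' x 8 -> '8E'
  i=8: run of 'B' x 7 -> '7B'
  i=15: run of 'C' x 9 -> '9C'

RLE = 8E7B9C


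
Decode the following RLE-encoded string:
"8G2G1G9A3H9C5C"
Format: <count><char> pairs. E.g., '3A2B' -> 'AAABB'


Expanding each <count><char> pair:
  8G -> 'GGGGGGGG'
  2G -> 'GG'
  1G -> 'G'
  9A -> 'AAAAAAAAA'
  3H -> 'HHH'
  9C -> 'CCCCCCCCC'
  5C -> 'CCCCC'

Decoded = GGGGGGGGGGGAAAAAAAAAHHHCCCCCCCCCCCCCC


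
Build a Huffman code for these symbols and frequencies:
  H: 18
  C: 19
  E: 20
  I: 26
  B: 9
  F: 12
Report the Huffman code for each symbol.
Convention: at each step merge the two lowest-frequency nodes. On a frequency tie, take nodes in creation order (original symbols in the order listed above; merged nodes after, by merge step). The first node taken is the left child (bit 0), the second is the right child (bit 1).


Huffman tree construction:
Step 1: Merge B(9) + F(12) = 21
Step 2: Merge H(18) + C(19) = 37
Step 3: Merge E(20) + (B+F)(21) = 41
Step 4: Merge I(26) + (H+C)(37) = 63
Step 5: Merge (E+(B+F))(41) + (I+(H+C))(63) = 104
Read each symbol's code off the tree from the root (left child = 0, right child = 1).

Codes:
  H: 110 (length 3)
  C: 111 (length 3)
  E: 00 (length 2)
  I: 10 (length 2)
  B: 010 (length 3)
  F: 011 (length 3)
Average code length: 266/104 = 2.5577 bits/symbol


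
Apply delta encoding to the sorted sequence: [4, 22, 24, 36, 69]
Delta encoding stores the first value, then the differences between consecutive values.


First value: 4
Deltas:
  22 - 4 = 18
  24 - 22 = 2
  36 - 24 = 12
  69 - 36 = 33


Delta encoded: [4, 18, 2, 12, 33]


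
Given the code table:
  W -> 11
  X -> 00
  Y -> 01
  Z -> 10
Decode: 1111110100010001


Decoding:
11 -> W
11 -> W
11 -> W
01 -> Y
00 -> X
01 -> Y
00 -> X
01 -> Y


Result: WWWYXYXY


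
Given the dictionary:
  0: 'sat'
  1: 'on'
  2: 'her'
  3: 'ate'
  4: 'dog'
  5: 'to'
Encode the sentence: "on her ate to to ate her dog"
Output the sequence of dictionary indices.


Look up each word in the dictionary:
  'on' -> 1
  'her' -> 2
  'ate' -> 3
  'to' -> 5
  'to' -> 5
  'ate' -> 3
  'her' -> 2
  'dog' -> 4

Encoded: [1, 2, 3, 5, 5, 3, 2, 4]


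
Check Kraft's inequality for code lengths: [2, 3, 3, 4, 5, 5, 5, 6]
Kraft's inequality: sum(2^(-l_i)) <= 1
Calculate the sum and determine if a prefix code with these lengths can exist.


Sum = 2^(-2) + 2^(-3) + 2^(-3) + 2^(-4) + 2^(-5) + 2^(-5) + 2^(-5) + 2^(-6)
    = 0.25 + 0.125 + 0.125 + 0.0625 + 0.03125 + 0.03125 + 0.03125 + 0.015625
    = 43/64 = 0.671875
Since 0.671875 <= 1, Kraft's inequality IS satisfied.
A prefix code with these lengths CAN exist.

Kraft sum = 0.671875. Satisfied.


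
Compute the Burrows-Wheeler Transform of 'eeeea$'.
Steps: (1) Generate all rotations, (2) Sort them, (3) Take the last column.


Rotations (sorted):
  0: $eeeea -> last char: a
  1: a$eeee -> last char: e
  2: ea$eee -> last char: e
  3: eea$ee -> last char: e
  4: eeea$e -> last char: e
  5: eeeea$ -> last char: $


BWT = aeeee$


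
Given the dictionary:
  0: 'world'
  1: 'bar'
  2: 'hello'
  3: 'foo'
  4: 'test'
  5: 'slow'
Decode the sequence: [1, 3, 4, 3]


Look up each index in the dictionary:
  1 -> 'bar'
  3 -> 'foo'
  4 -> 'test'
  3 -> 'foo'

Decoded: "bar foo test foo"


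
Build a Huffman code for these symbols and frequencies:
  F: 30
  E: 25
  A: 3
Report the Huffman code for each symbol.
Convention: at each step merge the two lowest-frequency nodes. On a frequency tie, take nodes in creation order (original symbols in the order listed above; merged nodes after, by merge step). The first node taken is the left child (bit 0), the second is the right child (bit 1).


Huffman tree construction:
Step 1: Merge A(3) + E(25) = 28
Step 2: Merge (A+E)(28) + F(30) = 58
Read each symbol's code off the tree from the root (left child = 0, right child = 1).

Codes:
  F: 1 (length 1)
  E: 01 (length 2)
  A: 00 (length 2)
Average code length: 86/58 = 1.4828 bits/symbol


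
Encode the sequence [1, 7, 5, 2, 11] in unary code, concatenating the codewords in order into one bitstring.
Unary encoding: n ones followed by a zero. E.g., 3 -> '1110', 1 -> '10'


Encode each number as n ones followed by a terminating 0:
  1 -> 10 (2 bits)
  7 -> 11111110 (8 bits)
  5 -> 111110 (6 bits)
  2 -> 110 (3 bits)
  11 -> 111111111110 (12 bits)
Total length = 2 + 8 + 6 + 3 + 12 = 31 bits.

Unary([1, 7, 5, 2, 11]) = 1011111110111110110111111111110 (31 bits)


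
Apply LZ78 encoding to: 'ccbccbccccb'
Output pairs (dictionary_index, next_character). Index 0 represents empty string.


LZ78 encoding steps:
Dictionary: {0: ''}
Step 1: w='' (idx 0), next='c' -> output (0, 'c'), add 'c' as idx 1
Step 2: w='c' (idx 1), next='b' -> output (1, 'b'), add 'cb' as idx 2
Step 3: w='c' (idx 1), next='c' -> output (1, 'c'), add 'cc' as idx 3
Step 4: w='' (idx 0), next='b' -> output (0, 'b'), add 'b' as idx 4
Step 5: w='cc' (idx 3), next='c' -> output (3, 'c'), add 'ccc' as idx 5
Step 6: w='cb' (idx 2), end of input -> output (2, '')


Encoded: [(0, 'c'), (1, 'b'), (1, 'c'), (0, 'b'), (3, 'c'), (2, '')]


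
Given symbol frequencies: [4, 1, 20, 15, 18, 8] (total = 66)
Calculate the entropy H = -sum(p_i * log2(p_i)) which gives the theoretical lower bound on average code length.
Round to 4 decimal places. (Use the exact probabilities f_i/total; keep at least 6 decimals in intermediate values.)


Per-symbol terms -p_i * log2(p_i) with p_i = f_i/66:
  p = 4/66 = 0.060606: log2(p) = -4.044394, -p*log2(p) = 0.245115
  p = 1/66 = 0.015152: log2(p) = -6.044394, -p*log2(p) = 0.091582
  p = 20/66 = 0.303030: log2(p) = -1.722466, -p*log2(p) = 0.521959
  p = 15/66 = 0.227273: log2(p) = -2.137504, -p*log2(p) = 0.485796
  p = 18/66 = 0.272727: log2(p) = -1.874469, -p*log2(p) = 0.511219
  p = 8/66 = 0.121212: log2(p) = -3.044394, -p*log2(p) = 0.369017
H = 0.245115 + 0.091582 + 0.521959 + 0.485796 + 0.511219 + 0.369017 = 2.224688

H = 2.2247 bits/symbol


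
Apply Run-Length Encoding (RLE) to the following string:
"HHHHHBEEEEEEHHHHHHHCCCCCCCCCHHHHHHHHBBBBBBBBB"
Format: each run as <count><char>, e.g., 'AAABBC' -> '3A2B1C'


Scanning runs left to right:
  i=0: run of 'H' x 5 -> '5H'
  i=5: run of 'B' x 1 -> '1B'
  i=6: run of 'E' x 6 -> '6E'
  i=12: run of 'H' x 7 -> '7H'
  i=19: run of 'C' x 9 -> '9C'
  i=28: run of 'H' x 8 -> '8H'
  i=36: run of 'B' x 9 -> '9B'

RLE = 5H1B6E7H9C8H9B


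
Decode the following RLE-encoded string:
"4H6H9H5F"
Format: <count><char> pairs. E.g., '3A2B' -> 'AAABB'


Expanding each <count><char> pair:
  4H -> 'HHHH'
  6H -> 'HHHHHH'
  9H -> 'HHHHHHHHH'
  5F -> 'FFFFF'

Decoded = HHHHHHHHHHHHHHHHHHHFFFFF


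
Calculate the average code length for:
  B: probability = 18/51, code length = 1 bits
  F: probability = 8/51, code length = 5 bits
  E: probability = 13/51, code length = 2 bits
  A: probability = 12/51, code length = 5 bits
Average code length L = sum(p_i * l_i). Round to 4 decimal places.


Weighted contributions p_i * l_i:
  B: (18/51) * 1 = 18/51
  F: (8/51) * 5 = 40/51
  E: (13/51) * 2 = 26/51
  A: (12/51) * 5 = 60/51
Sum = (18 + 40 + 26 + 60)/51 = 144/51

L = 144/51 = 2.8235 bits/symbol


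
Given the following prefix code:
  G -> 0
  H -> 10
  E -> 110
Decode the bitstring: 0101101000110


Decoding step by step:
Bits 0 -> G
Bits 10 -> H
Bits 110 -> E
Bits 10 -> H
Bits 0 -> G
Bits 0 -> G
Bits 110 -> E


Decoded message: GHEHGGE


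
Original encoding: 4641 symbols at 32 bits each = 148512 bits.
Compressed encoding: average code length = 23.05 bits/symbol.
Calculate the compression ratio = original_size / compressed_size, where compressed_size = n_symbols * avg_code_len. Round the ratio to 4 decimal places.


original_size = n_symbols * orig_bits = 4641 * 32 = 148512 bits
compressed_size = n_symbols * avg_code_len = 4641 * 23.05 = 106975.05 bits
ratio = original_size / compressed_size = 148512 / 106975.05 = 1.3883

Compression ratio = 1.3883


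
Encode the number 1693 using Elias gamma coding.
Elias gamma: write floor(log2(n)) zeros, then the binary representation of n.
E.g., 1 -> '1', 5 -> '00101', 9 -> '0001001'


num_bits = floor(log2(1693)) + 1 = 11
leading_zeros = num_bits - 1 = 10
binary(1693) = 11010011101

Elias gamma(1693) = '0000000000' + '11010011101' = 000000000011010011101 (21 bits)
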